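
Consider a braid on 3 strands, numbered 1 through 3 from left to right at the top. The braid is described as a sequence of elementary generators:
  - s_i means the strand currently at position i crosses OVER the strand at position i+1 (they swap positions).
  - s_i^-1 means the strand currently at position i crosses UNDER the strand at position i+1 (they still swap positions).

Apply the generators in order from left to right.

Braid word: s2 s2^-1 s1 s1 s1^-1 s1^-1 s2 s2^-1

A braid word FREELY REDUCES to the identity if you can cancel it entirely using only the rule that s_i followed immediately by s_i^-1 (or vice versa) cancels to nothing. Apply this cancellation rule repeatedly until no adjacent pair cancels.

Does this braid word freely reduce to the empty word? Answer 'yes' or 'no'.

Answer: yes

Derivation:
Gen 1 (s2): push. Stack: [s2]
Gen 2 (s2^-1): cancels prior s2. Stack: []
Gen 3 (s1): push. Stack: [s1]
Gen 4 (s1): push. Stack: [s1 s1]
Gen 5 (s1^-1): cancels prior s1. Stack: [s1]
Gen 6 (s1^-1): cancels prior s1. Stack: []
Gen 7 (s2): push. Stack: [s2]
Gen 8 (s2^-1): cancels prior s2. Stack: []
Reduced word: (empty)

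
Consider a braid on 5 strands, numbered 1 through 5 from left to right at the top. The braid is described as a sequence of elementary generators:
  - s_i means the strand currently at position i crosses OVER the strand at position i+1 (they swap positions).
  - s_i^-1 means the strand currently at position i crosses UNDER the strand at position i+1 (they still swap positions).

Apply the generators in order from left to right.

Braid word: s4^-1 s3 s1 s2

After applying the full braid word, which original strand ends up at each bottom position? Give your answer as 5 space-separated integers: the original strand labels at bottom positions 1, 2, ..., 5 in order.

Gen 1 (s4^-1): strand 4 crosses under strand 5. Perm now: [1 2 3 5 4]
Gen 2 (s3): strand 3 crosses over strand 5. Perm now: [1 2 5 3 4]
Gen 3 (s1): strand 1 crosses over strand 2. Perm now: [2 1 5 3 4]
Gen 4 (s2): strand 1 crosses over strand 5. Perm now: [2 5 1 3 4]

Answer: 2 5 1 3 4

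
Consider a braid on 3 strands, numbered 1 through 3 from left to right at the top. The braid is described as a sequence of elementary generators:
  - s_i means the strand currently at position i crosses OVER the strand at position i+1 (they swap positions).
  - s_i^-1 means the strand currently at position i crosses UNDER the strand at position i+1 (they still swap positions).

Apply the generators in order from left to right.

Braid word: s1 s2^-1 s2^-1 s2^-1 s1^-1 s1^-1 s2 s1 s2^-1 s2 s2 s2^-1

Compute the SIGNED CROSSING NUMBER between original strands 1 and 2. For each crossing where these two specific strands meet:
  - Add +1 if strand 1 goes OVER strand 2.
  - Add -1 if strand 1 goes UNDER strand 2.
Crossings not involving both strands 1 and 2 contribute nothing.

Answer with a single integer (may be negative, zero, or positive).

Answer: 0

Derivation:
Gen 1: 1 over 2. Both 1&2? yes. Contrib: +1. Sum: 1
Gen 2: crossing 1x3. Both 1&2? no. Sum: 1
Gen 3: crossing 3x1. Both 1&2? no. Sum: 1
Gen 4: crossing 1x3. Both 1&2? no. Sum: 1
Gen 5: crossing 2x3. Both 1&2? no. Sum: 1
Gen 6: crossing 3x2. Both 1&2? no. Sum: 1
Gen 7: crossing 3x1. Both 1&2? no. Sum: 1
Gen 8: 2 over 1. Both 1&2? yes. Contrib: -1. Sum: 0
Gen 9: crossing 2x3. Both 1&2? no. Sum: 0
Gen 10: crossing 3x2. Both 1&2? no. Sum: 0
Gen 11: crossing 2x3. Both 1&2? no. Sum: 0
Gen 12: crossing 3x2. Both 1&2? no. Sum: 0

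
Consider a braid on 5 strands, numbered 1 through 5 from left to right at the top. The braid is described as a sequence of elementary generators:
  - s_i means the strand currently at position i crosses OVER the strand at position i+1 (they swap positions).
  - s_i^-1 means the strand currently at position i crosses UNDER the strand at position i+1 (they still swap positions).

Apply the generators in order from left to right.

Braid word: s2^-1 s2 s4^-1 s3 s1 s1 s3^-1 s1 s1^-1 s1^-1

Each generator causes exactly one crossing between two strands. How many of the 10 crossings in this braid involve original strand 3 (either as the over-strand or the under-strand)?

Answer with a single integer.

Answer: 4

Derivation:
Gen 1: crossing 2x3. Involves strand 3? yes. Count so far: 1
Gen 2: crossing 3x2. Involves strand 3? yes. Count so far: 2
Gen 3: crossing 4x5. Involves strand 3? no. Count so far: 2
Gen 4: crossing 3x5. Involves strand 3? yes. Count so far: 3
Gen 5: crossing 1x2. Involves strand 3? no. Count so far: 3
Gen 6: crossing 2x1. Involves strand 3? no. Count so far: 3
Gen 7: crossing 5x3. Involves strand 3? yes. Count so far: 4
Gen 8: crossing 1x2. Involves strand 3? no. Count so far: 4
Gen 9: crossing 2x1. Involves strand 3? no. Count so far: 4
Gen 10: crossing 1x2. Involves strand 3? no. Count so far: 4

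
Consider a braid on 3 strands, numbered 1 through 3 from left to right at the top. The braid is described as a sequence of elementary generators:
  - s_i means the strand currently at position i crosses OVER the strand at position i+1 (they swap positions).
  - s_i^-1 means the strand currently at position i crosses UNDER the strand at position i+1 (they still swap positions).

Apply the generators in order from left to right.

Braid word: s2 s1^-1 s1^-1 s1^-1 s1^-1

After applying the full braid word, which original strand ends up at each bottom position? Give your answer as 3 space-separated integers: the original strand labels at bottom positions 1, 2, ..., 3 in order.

Gen 1 (s2): strand 2 crosses over strand 3. Perm now: [1 3 2]
Gen 2 (s1^-1): strand 1 crosses under strand 3. Perm now: [3 1 2]
Gen 3 (s1^-1): strand 3 crosses under strand 1. Perm now: [1 3 2]
Gen 4 (s1^-1): strand 1 crosses under strand 3. Perm now: [3 1 2]
Gen 5 (s1^-1): strand 3 crosses under strand 1. Perm now: [1 3 2]

Answer: 1 3 2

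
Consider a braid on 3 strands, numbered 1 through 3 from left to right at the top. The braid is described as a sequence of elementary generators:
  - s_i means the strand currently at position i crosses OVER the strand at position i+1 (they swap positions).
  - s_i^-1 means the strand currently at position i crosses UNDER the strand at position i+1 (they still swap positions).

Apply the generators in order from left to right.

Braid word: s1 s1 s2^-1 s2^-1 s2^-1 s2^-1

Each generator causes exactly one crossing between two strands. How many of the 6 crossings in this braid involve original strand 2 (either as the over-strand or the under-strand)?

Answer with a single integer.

Answer: 6

Derivation:
Gen 1: crossing 1x2. Involves strand 2? yes. Count so far: 1
Gen 2: crossing 2x1. Involves strand 2? yes. Count so far: 2
Gen 3: crossing 2x3. Involves strand 2? yes. Count so far: 3
Gen 4: crossing 3x2. Involves strand 2? yes. Count so far: 4
Gen 5: crossing 2x3. Involves strand 2? yes. Count so far: 5
Gen 6: crossing 3x2. Involves strand 2? yes. Count so far: 6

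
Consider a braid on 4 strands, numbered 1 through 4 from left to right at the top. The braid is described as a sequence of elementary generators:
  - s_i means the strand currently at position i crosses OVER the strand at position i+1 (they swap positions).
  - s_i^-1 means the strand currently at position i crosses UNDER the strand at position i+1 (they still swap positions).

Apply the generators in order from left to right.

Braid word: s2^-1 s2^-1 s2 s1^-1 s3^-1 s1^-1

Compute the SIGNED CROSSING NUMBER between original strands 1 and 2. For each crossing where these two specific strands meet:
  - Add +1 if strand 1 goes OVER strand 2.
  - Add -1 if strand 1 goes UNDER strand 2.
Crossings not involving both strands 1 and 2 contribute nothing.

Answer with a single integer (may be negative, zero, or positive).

Gen 1: crossing 2x3. Both 1&2? no. Sum: 0
Gen 2: crossing 3x2. Both 1&2? no. Sum: 0
Gen 3: crossing 2x3. Both 1&2? no. Sum: 0
Gen 4: crossing 1x3. Both 1&2? no. Sum: 0
Gen 5: crossing 2x4. Both 1&2? no. Sum: 0
Gen 6: crossing 3x1. Both 1&2? no. Sum: 0

Answer: 0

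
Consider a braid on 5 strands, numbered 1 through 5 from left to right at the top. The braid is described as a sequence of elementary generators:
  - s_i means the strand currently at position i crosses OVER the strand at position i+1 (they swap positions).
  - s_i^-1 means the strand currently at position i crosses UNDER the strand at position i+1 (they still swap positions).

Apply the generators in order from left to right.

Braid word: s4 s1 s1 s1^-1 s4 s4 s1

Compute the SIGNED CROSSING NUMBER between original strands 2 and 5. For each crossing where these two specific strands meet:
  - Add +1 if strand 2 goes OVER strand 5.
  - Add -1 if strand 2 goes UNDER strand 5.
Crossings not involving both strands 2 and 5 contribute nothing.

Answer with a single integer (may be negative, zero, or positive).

Answer: 0

Derivation:
Gen 1: crossing 4x5. Both 2&5? no. Sum: 0
Gen 2: crossing 1x2. Both 2&5? no. Sum: 0
Gen 3: crossing 2x1. Both 2&5? no. Sum: 0
Gen 4: crossing 1x2. Both 2&5? no. Sum: 0
Gen 5: crossing 5x4. Both 2&5? no. Sum: 0
Gen 6: crossing 4x5. Both 2&5? no. Sum: 0
Gen 7: crossing 2x1. Both 2&5? no. Sum: 0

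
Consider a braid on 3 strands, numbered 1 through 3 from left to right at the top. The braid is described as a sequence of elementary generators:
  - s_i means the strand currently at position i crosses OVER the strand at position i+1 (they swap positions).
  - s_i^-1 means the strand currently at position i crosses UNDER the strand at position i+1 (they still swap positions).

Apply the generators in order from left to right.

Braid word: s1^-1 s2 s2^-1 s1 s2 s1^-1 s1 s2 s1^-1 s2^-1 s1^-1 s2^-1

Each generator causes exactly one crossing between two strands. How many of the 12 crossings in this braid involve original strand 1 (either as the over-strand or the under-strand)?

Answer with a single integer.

Gen 1: crossing 1x2. Involves strand 1? yes. Count so far: 1
Gen 2: crossing 1x3. Involves strand 1? yes. Count so far: 2
Gen 3: crossing 3x1. Involves strand 1? yes. Count so far: 3
Gen 4: crossing 2x1. Involves strand 1? yes. Count so far: 4
Gen 5: crossing 2x3. Involves strand 1? no. Count so far: 4
Gen 6: crossing 1x3. Involves strand 1? yes. Count so far: 5
Gen 7: crossing 3x1. Involves strand 1? yes. Count so far: 6
Gen 8: crossing 3x2. Involves strand 1? no. Count so far: 6
Gen 9: crossing 1x2. Involves strand 1? yes. Count so far: 7
Gen 10: crossing 1x3. Involves strand 1? yes. Count so far: 8
Gen 11: crossing 2x3. Involves strand 1? no. Count so far: 8
Gen 12: crossing 2x1. Involves strand 1? yes. Count so far: 9

Answer: 9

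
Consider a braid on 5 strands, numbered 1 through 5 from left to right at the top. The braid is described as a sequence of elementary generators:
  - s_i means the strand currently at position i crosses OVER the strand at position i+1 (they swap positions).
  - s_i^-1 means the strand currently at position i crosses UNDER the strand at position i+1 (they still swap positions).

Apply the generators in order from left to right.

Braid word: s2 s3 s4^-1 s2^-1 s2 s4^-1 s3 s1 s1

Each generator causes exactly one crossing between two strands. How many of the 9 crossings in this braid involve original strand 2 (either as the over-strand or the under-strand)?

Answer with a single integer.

Gen 1: crossing 2x3. Involves strand 2? yes. Count so far: 1
Gen 2: crossing 2x4. Involves strand 2? yes. Count so far: 2
Gen 3: crossing 2x5. Involves strand 2? yes. Count so far: 3
Gen 4: crossing 3x4. Involves strand 2? no. Count so far: 3
Gen 5: crossing 4x3. Involves strand 2? no. Count so far: 3
Gen 6: crossing 5x2. Involves strand 2? yes. Count so far: 4
Gen 7: crossing 4x2. Involves strand 2? yes. Count so far: 5
Gen 8: crossing 1x3. Involves strand 2? no. Count so far: 5
Gen 9: crossing 3x1. Involves strand 2? no. Count so far: 5

Answer: 5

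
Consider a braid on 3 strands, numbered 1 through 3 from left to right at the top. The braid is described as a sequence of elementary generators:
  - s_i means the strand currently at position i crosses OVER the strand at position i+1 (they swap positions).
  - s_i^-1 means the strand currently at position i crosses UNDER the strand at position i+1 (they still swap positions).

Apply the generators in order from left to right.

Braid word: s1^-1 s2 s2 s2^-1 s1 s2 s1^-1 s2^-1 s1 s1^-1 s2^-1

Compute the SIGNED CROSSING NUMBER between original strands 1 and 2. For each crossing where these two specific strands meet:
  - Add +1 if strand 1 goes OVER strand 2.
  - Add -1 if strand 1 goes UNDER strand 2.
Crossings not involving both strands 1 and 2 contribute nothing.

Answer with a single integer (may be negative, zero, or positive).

Answer: 0

Derivation:
Gen 1: 1 under 2. Both 1&2? yes. Contrib: -1. Sum: -1
Gen 2: crossing 1x3. Both 1&2? no. Sum: -1
Gen 3: crossing 3x1. Both 1&2? no. Sum: -1
Gen 4: crossing 1x3. Both 1&2? no. Sum: -1
Gen 5: crossing 2x3. Both 1&2? no. Sum: -1
Gen 6: 2 over 1. Both 1&2? yes. Contrib: -1. Sum: -2
Gen 7: crossing 3x1. Both 1&2? no. Sum: -2
Gen 8: crossing 3x2. Both 1&2? no. Sum: -2
Gen 9: 1 over 2. Both 1&2? yes. Contrib: +1. Sum: -1
Gen 10: 2 under 1. Both 1&2? yes. Contrib: +1. Sum: 0
Gen 11: crossing 2x3. Both 1&2? no. Sum: 0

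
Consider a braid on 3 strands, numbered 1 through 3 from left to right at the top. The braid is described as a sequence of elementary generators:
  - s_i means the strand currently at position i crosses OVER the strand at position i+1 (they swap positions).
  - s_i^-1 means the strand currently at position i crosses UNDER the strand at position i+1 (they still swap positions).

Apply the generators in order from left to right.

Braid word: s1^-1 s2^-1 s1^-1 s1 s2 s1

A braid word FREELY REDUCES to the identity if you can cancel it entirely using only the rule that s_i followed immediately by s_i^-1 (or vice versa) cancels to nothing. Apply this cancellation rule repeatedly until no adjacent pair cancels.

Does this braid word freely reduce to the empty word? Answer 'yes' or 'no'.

Gen 1 (s1^-1): push. Stack: [s1^-1]
Gen 2 (s2^-1): push. Stack: [s1^-1 s2^-1]
Gen 3 (s1^-1): push. Stack: [s1^-1 s2^-1 s1^-1]
Gen 4 (s1): cancels prior s1^-1. Stack: [s1^-1 s2^-1]
Gen 5 (s2): cancels prior s2^-1. Stack: [s1^-1]
Gen 6 (s1): cancels prior s1^-1. Stack: []
Reduced word: (empty)

Answer: yes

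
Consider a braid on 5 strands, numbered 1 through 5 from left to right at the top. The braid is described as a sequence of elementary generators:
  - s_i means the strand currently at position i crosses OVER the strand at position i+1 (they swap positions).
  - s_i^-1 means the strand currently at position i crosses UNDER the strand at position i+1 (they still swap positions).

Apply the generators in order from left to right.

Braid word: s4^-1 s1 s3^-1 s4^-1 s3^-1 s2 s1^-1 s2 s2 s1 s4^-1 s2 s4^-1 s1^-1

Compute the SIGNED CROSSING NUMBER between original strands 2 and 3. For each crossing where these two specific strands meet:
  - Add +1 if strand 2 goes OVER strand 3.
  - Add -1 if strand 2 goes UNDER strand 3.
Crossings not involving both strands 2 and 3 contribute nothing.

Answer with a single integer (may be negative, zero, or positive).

Answer: 0

Derivation:
Gen 1: crossing 4x5. Both 2&3? no. Sum: 0
Gen 2: crossing 1x2. Both 2&3? no. Sum: 0
Gen 3: crossing 3x5. Both 2&3? no. Sum: 0
Gen 4: crossing 3x4. Both 2&3? no. Sum: 0
Gen 5: crossing 5x4. Both 2&3? no. Sum: 0
Gen 6: crossing 1x4. Both 2&3? no. Sum: 0
Gen 7: crossing 2x4. Both 2&3? no. Sum: 0
Gen 8: crossing 2x1. Both 2&3? no. Sum: 0
Gen 9: crossing 1x2. Both 2&3? no. Sum: 0
Gen 10: crossing 4x2. Both 2&3? no. Sum: 0
Gen 11: crossing 5x3. Both 2&3? no. Sum: 0
Gen 12: crossing 4x1. Both 2&3? no. Sum: 0
Gen 13: crossing 3x5. Both 2&3? no. Sum: 0
Gen 14: crossing 2x1. Both 2&3? no. Sum: 0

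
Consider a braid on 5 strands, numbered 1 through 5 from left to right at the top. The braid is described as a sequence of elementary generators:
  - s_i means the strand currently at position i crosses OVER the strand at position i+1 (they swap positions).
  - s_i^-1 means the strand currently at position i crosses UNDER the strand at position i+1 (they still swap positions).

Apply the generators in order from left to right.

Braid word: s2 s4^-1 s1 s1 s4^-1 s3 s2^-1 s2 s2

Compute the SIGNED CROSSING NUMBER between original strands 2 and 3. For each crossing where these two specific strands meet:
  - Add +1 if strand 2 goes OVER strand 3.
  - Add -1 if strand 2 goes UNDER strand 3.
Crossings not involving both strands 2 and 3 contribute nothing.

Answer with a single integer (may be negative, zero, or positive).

Answer: 1

Derivation:
Gen 1: 2 over 3. Both 2&3? yes. Contrib: +1. Sum: 1
Gen 2: crossing 4x5. Both 2&3? no. Sum: 1
Gen 3: crossing 1x3. Both 2&3? no. Sum: 1
Gen 4: crossing 3x1. Both 2&3? no. Sum: 1
Gen 5: crossing 5x4. Both 2&3? no. Sum: 1
Gen 6: crossing 2x4. Both 2&3? no. Sum: 1
Gen 7: crossing 3x4. Both 2&3? no. Sum: 1
Gen 8: crossing 4x3. Both 2&3? no. Sum: 1
Gen 9: crossing 3x4. Both 2&3? no. Sum: 1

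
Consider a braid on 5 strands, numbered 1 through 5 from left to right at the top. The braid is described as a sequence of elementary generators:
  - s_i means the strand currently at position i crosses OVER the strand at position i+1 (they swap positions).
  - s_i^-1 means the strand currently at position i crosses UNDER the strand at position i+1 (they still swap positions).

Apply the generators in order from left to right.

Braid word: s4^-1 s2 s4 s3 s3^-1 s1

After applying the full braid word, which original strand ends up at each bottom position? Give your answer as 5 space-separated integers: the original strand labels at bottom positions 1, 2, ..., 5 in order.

Gen 1 (s4^-1): strand 4 crosses under strand 5. Perm now: [1 2 3 5 4]
Gen 2 (s2): strand 2 crosses over strand 3. Perm now: [1 3 2 5 4]
Gen 3 (s4): strand 5 crosses over strand 4. Perm now: [1 3 2 4 5]
Gen 4 (s3): strand 2 crosses over strand 4. Perm now: [1 3 4 2 5]
Gen 5 (s3^-1): strand 4 crosses under strand 2. Perm now: [1 3 2 4 5]
Gen 6 (s1): strand 1 crosses over strand 3. Perm now: [3 1 2 4 5]

Answer: 3 1 2 4 5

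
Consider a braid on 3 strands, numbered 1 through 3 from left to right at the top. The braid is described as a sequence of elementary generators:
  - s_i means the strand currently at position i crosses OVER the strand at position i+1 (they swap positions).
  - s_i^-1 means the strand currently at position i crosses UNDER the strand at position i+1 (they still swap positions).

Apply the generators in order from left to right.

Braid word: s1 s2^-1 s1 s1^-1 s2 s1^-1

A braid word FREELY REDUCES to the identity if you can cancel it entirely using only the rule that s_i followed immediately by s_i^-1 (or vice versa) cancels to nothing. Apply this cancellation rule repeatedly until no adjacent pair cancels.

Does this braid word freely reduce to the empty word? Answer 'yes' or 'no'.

Gen 1 (s1): push. Stack: [s1]
Gen 2 (s2^-1): push. Stack: [s1 s2^-1]
Gen 3 (s1): push. Stack: [s1 s2^-1 s1]
Gen 4 (s1^-1): cancels prior s1. Stack: [s1 s2^-1]
Gen 5 (s2): cancels prior s2^-1. Stack: [s1]
Gen 6 (s1^-1): cancels prior s1. Stack: []
Reduced word: (empty)

Answer: yes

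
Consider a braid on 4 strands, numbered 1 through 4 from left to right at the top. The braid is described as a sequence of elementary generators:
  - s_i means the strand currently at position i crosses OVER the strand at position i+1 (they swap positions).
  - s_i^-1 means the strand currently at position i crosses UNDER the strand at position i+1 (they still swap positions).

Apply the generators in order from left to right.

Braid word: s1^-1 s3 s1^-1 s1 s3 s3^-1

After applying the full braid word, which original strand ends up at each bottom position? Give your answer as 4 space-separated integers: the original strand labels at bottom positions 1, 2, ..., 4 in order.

Answer: 2 1 4 3

Derivation:
Gen 1 (s1^-1): strand 1 crosses under strand 2. Perm now: [2 1 3 4]
Gen 2 (s3): strand 3 crosses over strand 4. Perm now: [2 1 4 3]
Gen 3 (s1^-1): strand 2 crosses under strand 1. Perm now: [1 2 4 3]
Gen 4 (s1): strand 1 crosses over strand 2. Perm now: [2 1 4 3]
Gen 5 (s3): strand 4 crosses over strand 3. Perm now: [2 1 3 4]
Gen 6 (s3^-1): strand 3 crosses under strand 4. Perm now: [2 1 4 3]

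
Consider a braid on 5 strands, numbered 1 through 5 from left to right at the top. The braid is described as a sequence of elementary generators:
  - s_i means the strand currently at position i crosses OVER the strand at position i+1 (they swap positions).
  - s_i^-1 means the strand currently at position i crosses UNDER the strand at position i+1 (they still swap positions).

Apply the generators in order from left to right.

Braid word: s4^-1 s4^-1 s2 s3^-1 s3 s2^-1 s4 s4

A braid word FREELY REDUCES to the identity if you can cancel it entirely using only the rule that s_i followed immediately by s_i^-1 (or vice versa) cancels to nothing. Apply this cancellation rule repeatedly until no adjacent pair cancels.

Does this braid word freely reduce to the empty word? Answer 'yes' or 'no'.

Answer: yes

Derivation:
Gen 1 (s4^-1): push. Stack: [s4^-1]
Gen 2 (s4^-1): push. Stack: [s4^-1 s4^-1]
Gen 3 (s2): push. Stack: [s4^-1 s4^-1 s2]
Gen 4 (s3^-1): push. Stack: [s4^-1 s4^-1 s2 s3^-1]
Gen 5 (s3): cancels prior s3^-1. Stack: [s4^-1 s4^-1 s2]
Gen 6 (s2^-1): cancels prior s2. Stack: [s4^-1 s4^-1]
Gen 7 (s4): cancels prior s4^-1. Stack: [s4^-1]
Gen 8 (s4): cancels prior s4^-1. Stack: []
Reduced word: (empty)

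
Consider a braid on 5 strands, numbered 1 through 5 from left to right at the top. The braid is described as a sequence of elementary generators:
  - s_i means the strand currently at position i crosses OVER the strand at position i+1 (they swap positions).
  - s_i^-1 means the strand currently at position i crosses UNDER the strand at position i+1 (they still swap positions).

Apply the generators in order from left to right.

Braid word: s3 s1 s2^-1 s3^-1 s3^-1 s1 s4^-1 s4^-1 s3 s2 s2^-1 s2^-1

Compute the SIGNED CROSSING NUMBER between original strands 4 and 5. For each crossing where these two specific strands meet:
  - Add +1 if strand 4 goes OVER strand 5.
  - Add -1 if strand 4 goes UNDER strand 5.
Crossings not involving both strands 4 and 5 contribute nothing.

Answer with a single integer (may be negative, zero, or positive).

Gen 1: crossing 3x4. Both 4&5? no. Sum: 0
Gen 2: crossing 1x2. Both 4&5? no. Sum: 0
Gen 3: crossing 1x4. Both 4&5? no. Sum: 0
Gen 4: crossing 1x3. Both 4&5? no. Sum: 0
Gen 5: crossing 3x1. Both 4&5? no. Sum: 0
Gen 6: crossing 2x4. Both 4&5? no. Sum: 0
Gen 7: crossing 3x5. Both 4&5? no. Sum: 0
Gen 8: crossing 5x3. Both 4&5? no. Sum: 0
Gen 9: crossing 1x3. Both 4&5? no. Sum: 0
Gen 10: crossing 2x3. Both 4&5? no. Sum: 0
Gen 11: crossing 3x2. Both 4&5? no. Sum: 0
Gen 12: crossing 2x3. Both 4&5? no. Sum: 0

Answer: 0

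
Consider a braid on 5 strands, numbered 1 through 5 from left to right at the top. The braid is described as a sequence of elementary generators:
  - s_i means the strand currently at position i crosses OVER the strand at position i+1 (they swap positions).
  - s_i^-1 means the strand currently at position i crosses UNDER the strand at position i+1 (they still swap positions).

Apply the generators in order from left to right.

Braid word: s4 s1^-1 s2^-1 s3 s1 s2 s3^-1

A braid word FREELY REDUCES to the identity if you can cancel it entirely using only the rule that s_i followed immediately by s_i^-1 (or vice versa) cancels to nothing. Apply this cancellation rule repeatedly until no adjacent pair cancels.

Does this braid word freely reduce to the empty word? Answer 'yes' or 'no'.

Gen 1 (s4): push. Stack: [s4]
Gen 2 (s1^-1): push. Stack: [s4 s1^-1]
Gen 3 (s2^-1): push. Stack: [s4 s1^-1 s2^-1]
Gen 4 (s3): push. Stack: [s4 s1^-1 s2^-1 s3]
Gen 5 (s1): push. Stack: [s4 s1^-1 s2^-1 s3 s1]
Gen 6 (s2): push. Stack: [s4 s1^-1 s2^-1 s3 s1 s2]
Gen 7 (s3^-1): push. Stack: [s4 s1^-1 s2^-1 s3 s1 s2 s3^-1]
Reduced word: s4 s1^-1 s2^-1 s3 s1 s2 s3^-1

Answer: no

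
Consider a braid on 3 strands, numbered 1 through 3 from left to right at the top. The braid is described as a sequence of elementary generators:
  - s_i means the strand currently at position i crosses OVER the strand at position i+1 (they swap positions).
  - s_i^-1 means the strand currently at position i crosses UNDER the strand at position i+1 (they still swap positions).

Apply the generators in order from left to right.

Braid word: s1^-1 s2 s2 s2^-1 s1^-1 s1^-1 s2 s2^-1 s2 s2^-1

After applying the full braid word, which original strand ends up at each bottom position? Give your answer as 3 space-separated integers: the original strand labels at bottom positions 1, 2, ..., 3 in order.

Answer: 2 3 1

Derivation:
Gen 1 (s1^-1): strand 1 crosses under strand 2. Perm now: [2 1 3]
Gen 2 (s2): strand 1 crosses over strand 3. Perm now: [2 3 1]
Gen 3 (s2): strand 3 crosses over strand 1. Perm now: [2 1 3]
Gen 4 (s2^-1): strand 1 crosses under strand 3. Perm now: [2 3 1]
Gen 5 (s1^-1): strand 2 crosses under strand 3. Perm now: [3 2 1]
Gen 6 (s1^-1): strand 3 crosses under strand 2. Perm now: [2 3 1]
Gen 7 (s2): strand 3 crosses over strand 1. Perm now: [2 1 3]
Gen 8 (s2^-1): strand 1 crosses under strand 3. Perm now: [2 3 1]
Gen 9 (s2): strand 3 crosses over strand 1. Perm now: [2 1 3]
Gen 10 (s2^-1): strand 1 crosses under strand 3. Perm now: [2 3 1]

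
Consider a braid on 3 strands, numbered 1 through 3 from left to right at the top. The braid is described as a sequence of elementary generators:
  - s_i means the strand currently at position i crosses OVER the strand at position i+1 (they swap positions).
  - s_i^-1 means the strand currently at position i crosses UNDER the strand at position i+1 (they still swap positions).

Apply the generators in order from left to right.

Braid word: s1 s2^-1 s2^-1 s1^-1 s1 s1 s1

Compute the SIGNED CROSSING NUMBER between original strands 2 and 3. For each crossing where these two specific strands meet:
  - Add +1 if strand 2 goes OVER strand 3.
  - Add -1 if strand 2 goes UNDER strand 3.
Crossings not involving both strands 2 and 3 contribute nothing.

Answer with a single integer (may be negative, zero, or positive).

Gen 1: crossing 1x2. Both 2&3? no. Sum: 0
Gen 2: crossing 1x3. Both 2&3? no. Sum: 0
Gen 3: crossing 3x1. Both 2&3? no. Sum: 0
Gen 4: crossing 2x1. Both 2&3? no. Sum: 0
Gen 5: crossing 1x2. Both 2&3? no. Sum: 0
Gen 6: crossing 2x1. Both 2&3? no. Sum: 0
Gen 7: crossing 1x2. Both 2&3? no. Sum: 0

Answer: 0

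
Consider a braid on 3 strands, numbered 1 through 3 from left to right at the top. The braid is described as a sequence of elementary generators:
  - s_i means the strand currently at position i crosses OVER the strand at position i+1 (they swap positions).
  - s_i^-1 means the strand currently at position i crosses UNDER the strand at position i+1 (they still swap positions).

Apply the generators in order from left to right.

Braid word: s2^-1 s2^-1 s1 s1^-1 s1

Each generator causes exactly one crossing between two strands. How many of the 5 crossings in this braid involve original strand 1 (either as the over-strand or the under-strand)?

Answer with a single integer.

Answer: 3

Derivation:
Gen 1: crossing 2x3. Involves strand 1? no. Count so far: 0
Gen 2: crossing 3x2. Involves strand 1? no. Count so far: 0
Gen 3: crossing 1x2. Involves strand 1? yes. Count so far: 1
Gen 4: crossing 2x1. Involves strand 1? yes. Count so far: 2
Gen 5: crossing 1x2. Involves strand 1? yes. Count so far: 3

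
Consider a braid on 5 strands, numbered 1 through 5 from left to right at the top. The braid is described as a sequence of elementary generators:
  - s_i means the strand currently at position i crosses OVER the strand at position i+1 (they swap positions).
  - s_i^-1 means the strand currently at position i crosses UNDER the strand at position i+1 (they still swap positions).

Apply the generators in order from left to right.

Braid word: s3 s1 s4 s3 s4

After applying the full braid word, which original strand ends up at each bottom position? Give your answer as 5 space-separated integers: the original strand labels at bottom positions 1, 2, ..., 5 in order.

Gen 1 (s3): strand 3 crosses over strand 4. Perm now: [1 2 4 3 5]
Gen 2 (s1): strand 1 crosses over strand 2. Perm now: [2 1 4 3 5]
Gen 3 (s4): strand 3 crosses over strand 5. Perm now: [2 1 4 5 3]
Gen 4 (s3): strand 4 crosses over strand 5. Perm now: [2 1 5 4 3]
Gen 5 (s4): strand 4 crosses over strand 3. Perm now: [2 1 5 3 4]

Answer: 2 1 5 3 4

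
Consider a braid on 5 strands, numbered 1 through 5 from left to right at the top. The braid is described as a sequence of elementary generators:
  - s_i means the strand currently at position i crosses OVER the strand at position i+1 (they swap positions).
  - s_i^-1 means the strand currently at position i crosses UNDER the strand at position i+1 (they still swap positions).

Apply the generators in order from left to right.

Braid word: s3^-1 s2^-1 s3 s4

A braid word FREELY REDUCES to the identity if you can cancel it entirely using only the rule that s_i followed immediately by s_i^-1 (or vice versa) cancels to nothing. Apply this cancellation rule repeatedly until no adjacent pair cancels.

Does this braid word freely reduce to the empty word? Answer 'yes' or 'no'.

Gen 1 (s3^-1): push. Stack: [s3^-1]
Gen 2 (s2^-1): push. Stack: [s3^-1 s2^-1]
Gen 3 (s3): push. Stack: [s3^-1 s2^-1 s3]
Gen 4 (s4): push. Stack: [s3^-1 s2^-1 s3 s4]
Reduced word: s3^-1 s2^-1 s3 s4

Answer: no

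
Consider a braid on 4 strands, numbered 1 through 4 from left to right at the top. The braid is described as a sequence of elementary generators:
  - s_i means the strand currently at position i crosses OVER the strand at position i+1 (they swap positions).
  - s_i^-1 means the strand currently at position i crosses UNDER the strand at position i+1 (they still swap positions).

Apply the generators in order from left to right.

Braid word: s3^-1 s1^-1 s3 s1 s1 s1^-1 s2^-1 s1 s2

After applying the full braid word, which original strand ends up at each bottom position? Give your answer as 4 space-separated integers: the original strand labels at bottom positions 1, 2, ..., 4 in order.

Answer: 3 2 1 4

Derivation:
Gen 1 (s3^-1): strand 3 crosses under strand 4. Perm now: [1 2 4 3]
Gen 2 (s1^-1): strand 1 crosses under strand 2. Perm now: [2 1 4 3]
Gen 3 (s3): strand 4 crosses over strand 3. Perm now: [2 1 3 4]
Gen 4 (s1): strand 2 crosses over strand 1. Perm now: [1 2 3 4]
Gen 5 (s1): strand 1 crosses over strand 2. Perm now: [2 1 3 4]
Gen 6 (s1^-1): strand 2 crosses under strand 1. Perm now: [1 2 3 4]
Gen 7 (s2^-1): strand 2 crosses under strand 3. Perm now: [1 3 2 4]
Gen 8 (s1): strand 1 crosses over strand 3. Perm now: [3 1 2 4]
Gen 9 (s2): strand 1 crosses over strand 2. Perm now: [3 2 1 4]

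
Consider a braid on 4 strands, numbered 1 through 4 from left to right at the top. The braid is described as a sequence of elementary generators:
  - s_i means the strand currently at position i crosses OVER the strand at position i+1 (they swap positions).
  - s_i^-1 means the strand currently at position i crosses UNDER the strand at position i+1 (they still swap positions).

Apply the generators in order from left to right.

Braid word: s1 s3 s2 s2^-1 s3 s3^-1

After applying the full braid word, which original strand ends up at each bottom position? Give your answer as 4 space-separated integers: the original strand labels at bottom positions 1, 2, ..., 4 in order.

Answer: 2 1 4 3

Derivation:
Gen 1 (s1): strand 1 crosses over strand 2. Perm now: [2 1 3 4]
Gen 2 (s3): strand 3 crosses over strand 4. Perm now: [2 1 4 3]
Gen 3 (s2): strand 1 crosses over strand 4. Perm now: [2 4 1 3]
Gen 4 (s2^-1): strand 4 crosses under strand 1. Perm now: [2 1 4 3]
Gen 5 (s3): strand 4 crosses over strand 3. Perm now: [2 1 3 4]
Gen 6 (s3^-1): strand 3 crosses under strand 4. Perm now: [2 1 4 3]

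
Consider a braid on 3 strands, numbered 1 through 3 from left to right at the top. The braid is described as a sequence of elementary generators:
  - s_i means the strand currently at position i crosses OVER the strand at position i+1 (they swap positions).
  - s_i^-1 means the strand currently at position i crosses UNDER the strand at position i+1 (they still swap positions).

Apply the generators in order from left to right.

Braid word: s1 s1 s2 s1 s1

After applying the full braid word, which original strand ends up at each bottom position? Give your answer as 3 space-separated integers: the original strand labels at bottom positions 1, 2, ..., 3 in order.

Answer: 1 3 2

Derivation:
Gen 1 (s1): strand 1 crosses over strand 2. Perm now: [2 1 3]
Gen 2 (s1): strand 2 crosses over strand 1. Perm now: [1 2 3]
Gen 3 (s2): strand 2 crosses over strand 3. Perm now: [1 3 2]
Gen 4 (s1): strand 1 crosses over strand 3. Perm now: [3 1 2]
Gen 5 (s1): strand 3 crosses over strand 1. Perm now: [1 3 2]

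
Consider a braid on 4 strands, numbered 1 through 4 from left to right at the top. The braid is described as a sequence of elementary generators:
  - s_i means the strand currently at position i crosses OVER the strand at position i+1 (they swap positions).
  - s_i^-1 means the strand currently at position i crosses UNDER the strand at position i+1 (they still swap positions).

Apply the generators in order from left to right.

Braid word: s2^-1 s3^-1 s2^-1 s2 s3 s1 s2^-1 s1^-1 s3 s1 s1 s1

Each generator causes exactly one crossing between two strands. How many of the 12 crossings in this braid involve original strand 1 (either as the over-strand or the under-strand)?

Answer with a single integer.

Answer: 3

Derivation:
Gen 1: crossing 2x3. Involves strand 1? no. Count so far: 0
Gen 2: crossing 2x4. Involves strand 1? no. Count so far: 0
Gen 3: crossing 3x4. Involves strand 1? no. Count so far: 0
Gen 4: crossing 4x3. Involves strand 1? no. Count so far: 0
Gen 5: crossing 4x2. Involves strand 1? no. Count so far: 0
Gen 6: crossing 1x3. Involves strand 1? yes. Count so far: 1
Gen 7: crossing 1x2. Involves strand 1? yes. Count so far: 2
Gen 8: crossing 3x2. Involves strand 1? no. Count so far: 2
Gen 9: crossing 1x4. Involves strand 1? yes. Count so far: 3
Gen 10: crossing 2x3. Involves strand 1? no. Count so far: 3
Gen 11: crossing 3x2. Involves strand 1? no. Count so far: 3
Gen 12: crossing 2x3. Involves strand 1? no. Count so far: 3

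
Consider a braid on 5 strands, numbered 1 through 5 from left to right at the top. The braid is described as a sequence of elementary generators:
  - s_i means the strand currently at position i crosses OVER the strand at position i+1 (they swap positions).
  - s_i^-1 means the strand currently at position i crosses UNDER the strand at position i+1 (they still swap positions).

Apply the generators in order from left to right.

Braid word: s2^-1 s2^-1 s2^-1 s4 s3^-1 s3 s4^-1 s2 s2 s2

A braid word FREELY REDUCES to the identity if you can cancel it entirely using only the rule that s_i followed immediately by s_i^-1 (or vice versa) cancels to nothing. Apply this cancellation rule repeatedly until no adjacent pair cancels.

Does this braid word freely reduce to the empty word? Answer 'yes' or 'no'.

Gen 1 (s2^-1): push. Stack: [s2^-1]
Gen 2 (s2^-1): push. Stack: [s2^-1 s2^-1]
Gen 3 (s2^-1): push. Stack: [s2^-1 s2^-1 s2^-1]
Gen 4 (s4): push. Stack: [s2^-1 s2^-1 s2^-1 s4]
Gen 5 (s3^-1): push. Stack: [s2^-1 s2^-1 s2^-1 s4 s3^-1]
Gen 6 (s3): cancels prior s3^-1. Stack: [s2^-1 s2^-1 s2^-1 s4]
Gen 7 (s4^-1): cancels prior s4. Stack: [s2^-1 s2^-1 s2^-1]
Gen 8 (s2): cancels prior s2^-1. Stack: [s2^-1 s2^-1]
Gen 9 (s2): cancels prior s2^-1. Stack: [s2^-1]
Gen 10 (s2): cancels prior s2^-1. Stack: []
Reduced word: (empty)

Answer: yes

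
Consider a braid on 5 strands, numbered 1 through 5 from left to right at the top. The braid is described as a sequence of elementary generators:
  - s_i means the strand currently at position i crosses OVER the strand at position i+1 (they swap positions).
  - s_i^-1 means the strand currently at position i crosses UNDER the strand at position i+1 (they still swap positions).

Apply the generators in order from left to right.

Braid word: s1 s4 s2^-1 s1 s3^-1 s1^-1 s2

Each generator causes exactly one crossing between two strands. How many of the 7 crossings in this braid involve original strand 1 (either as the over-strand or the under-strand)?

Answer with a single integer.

Answer: 3

Derivation:
Gen 1: crossing 1x2. Involves strand 1? yes. Count so far: 1
Gen 2: crossing 4x5. Involves strand 1? no. Count so far: 1
Gen 3: crossing 1x3. Involves strand 1? yes. Count so far: 2
Gen 4: crossing 2x3. Involves strand 1? no. Count so far: 2
Gen 5: crossing 1x5. Involves strand 1? yes. Count so far: 3
Gen 6: crossing 3x2. Involves strand 1? no. Count so far: 3
Gen 7: crossing 3x5. Involves strand 1? no. Count so far: 3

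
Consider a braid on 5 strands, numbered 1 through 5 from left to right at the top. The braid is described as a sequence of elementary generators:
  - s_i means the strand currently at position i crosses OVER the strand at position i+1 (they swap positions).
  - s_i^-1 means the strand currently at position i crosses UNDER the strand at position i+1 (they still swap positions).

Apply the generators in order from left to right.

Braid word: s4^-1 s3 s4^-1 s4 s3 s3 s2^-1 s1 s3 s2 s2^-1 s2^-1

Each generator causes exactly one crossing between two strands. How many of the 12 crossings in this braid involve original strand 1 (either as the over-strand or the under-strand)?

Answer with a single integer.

Answer: 4

Derivation:
Gen 1: crossing 4x5. Involves strand 1? no. Count so far: 0
Gen 2: crossing 3x5. Involves strand 1? no. Count so far: 0
Gen 3: crossing 3x4. Involves strand 1? no. Count so far: 0
Gen 4: crossing 4x3. Involves strand 1? no. Count so far: 0
Gen 5: crossing 5x3. Involves strand 1? no. Count so far: 0
Gen 6: crossing 3x5. Involves strand 1? no. Count so far: 0
Gen 7: crossing 2x5. Involves strand 1? no. Count so far: 0
Gen 8: crossing 1x5. Involves strand 1? yes. Count so far: 1
Gen 9: crossing 2x3. Involves strand 1? no. Count so far: 1
Gen 10: crossing 1x3. Involves strand 1? yes. Count so far: 2
Gen 11: crossing 3x1. Involves strand 1? yes. Count so far: 3
Gen 12: crossing 1x3. Involves strand 1? yes. Count so far: 4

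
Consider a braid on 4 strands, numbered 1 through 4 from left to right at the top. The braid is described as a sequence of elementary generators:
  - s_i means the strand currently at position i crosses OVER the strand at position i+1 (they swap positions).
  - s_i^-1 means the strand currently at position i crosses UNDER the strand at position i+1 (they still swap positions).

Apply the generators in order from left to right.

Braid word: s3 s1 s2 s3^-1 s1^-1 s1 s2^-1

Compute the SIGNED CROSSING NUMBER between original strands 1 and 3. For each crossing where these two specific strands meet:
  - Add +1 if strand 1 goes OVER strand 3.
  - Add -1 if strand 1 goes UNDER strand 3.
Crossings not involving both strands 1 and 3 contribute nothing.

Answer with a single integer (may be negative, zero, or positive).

Answer: -1

Derivation:
Gen 1: crossing 3x4. Both 1&3? no. Sum: 0
Gen 2: crossing 1x2. Both 1&3? no. Sum: 0
Gen 3: crossing 1x4. Both 1&3? no. Sum: 0
Gen 4: 1 under 3. Both 1&3? yes. Contrib: -1. Sum: -1
Gen 5: crossing 2x4. Both 1&3? no. Sum: -1
Gen 6: crossing 4x2. Both 1&3? no. Sum: -1
Gen 7: crossing 4x3. Both 1&3? no. Sum: -1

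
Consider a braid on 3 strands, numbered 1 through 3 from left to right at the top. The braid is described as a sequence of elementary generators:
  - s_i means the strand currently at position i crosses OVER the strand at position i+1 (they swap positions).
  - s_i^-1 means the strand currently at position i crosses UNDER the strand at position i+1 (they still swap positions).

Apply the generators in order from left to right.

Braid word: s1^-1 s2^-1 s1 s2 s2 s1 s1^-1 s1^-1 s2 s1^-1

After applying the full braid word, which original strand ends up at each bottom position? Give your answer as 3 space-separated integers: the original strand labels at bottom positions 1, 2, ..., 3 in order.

Gen 1 (s1^-1): strand 1 crosses under strand 2. Perm now: [2 1 3]
Gen 2 (s2^-1): strand 1 crosses under strand 3. Perm now: [2 3 1]
Gen 3 (s1): strand 2 crosses over strand 3. Perm now: [3 2 1]
Gen 4 (s2): strand 2 crosses over strand 1. Perm now: [3 1 2]
Gen 5 (s2): strand 1 crosses over strand 2. Perm now: [3 2 1]
Gen 6 (s1): strand 3 crosses over strand 2. Perm now: [2 3 1]
Gen 7 (s1^-1): strand 2 crosses under strand 3. Perm now: [3 2 1]
Gen 8 (s1^-1): strand 3 crosses under strand 2. Perm now: [2 3 1]
Gen 9 (s2): strand 3 crosses over strand 1. Perm now: [2 1 3]
Gen 10 (s1^-1): strand 2 crosses under strand 1. Perm now: [1 2 3]

Answer: 1 2 3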